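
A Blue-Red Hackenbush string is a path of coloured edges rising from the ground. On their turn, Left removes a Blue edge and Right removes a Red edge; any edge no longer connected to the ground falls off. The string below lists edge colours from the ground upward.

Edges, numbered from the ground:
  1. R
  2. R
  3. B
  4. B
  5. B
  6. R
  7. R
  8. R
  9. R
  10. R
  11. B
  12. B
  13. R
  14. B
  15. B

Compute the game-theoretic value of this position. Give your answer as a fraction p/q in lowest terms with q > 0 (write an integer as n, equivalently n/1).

-10185/8192

step 1: add R to get R; options L={ ∅ } R={ 0 } -> -1
step 2: add R to get RR; options L={ ∅ } R={ -1; 0 } -> -2
step 3: add B to get RRB; options L={ -2 } R={ -1; 0 } -> -3/2
step 4: add B to get RRBB; options L={ -2; -3/2 } R={ -1; 0 } -> -5/4
step 5: add B to get RRBBB; options L={ -2; -3/2; -5/4 } R={ -1; 0 } -> -9/8
step 6: add R to get RRBBBR; options L={ -2; -3/2; -5/4 } R={ -9/8; -1; 0 } -> -19/16
step 7: add R to get RRBBBRR; options L={ -2; -3/2; -5/4 } R={ -19/16; -9/8; -1; 0 } -> -39/32
step 8: add R to get RRBBBRRR; options L={ -2; -3/2; -5/4 } R={ -39/32; -19/16; -9/8; -1; 0 } -> -79/64
step 9: add R to get RRBBBRRRR; options L={ -2; -3/2; -5/4 } R={ -79/64; -39/32; -19/16; -9/8; -1; 0 } -> -159/128
step 10: add R to get RRBBBRRRRR; options L={ -2; -3/2; -5/4 } R={ -159/128; -79/64; -39/32; -19/16; -9/8; -1; 0 } -> -319/256
step 11: add B to get RRBBBRRRRRB; options L={ -2; -3/2; -5/4; -319/256 } R={ -159/128; -79/64; -39/32; -19/16; -9/8; -1; 0 } -> -637/512
step 12: add B to get RRBBBRRRRRBB; options L={ -2; -3/2; -5/4; -319/256; -637/512 } R={ -159/128; -79/64; -39/32; -19/16; -9/8; -1; 0 } -> -1273/1024
step 13: add R to get RRBBBRRRRRBBR; options L={ -2; -3/2; -5/4; -319/256; -637/512 } R={ -1273/1024; -159/128; -79/64; -39/32; -19/16; -9/8; -1; 0 } -> -2547/2048
step 14: add B to get RRBBBRRRRRBBRB; options L={ -2; -3/2; -5/4; -319/256; -637/512; -2547/2048 } R={ -1273/1024; -159/128; -79/64; -39/32; -19/16; -9/8; -1; 0 } -> -5093/4096
step 15: add B to get RRBBBRRRRRBBRBB; options L={ -2; -3/2; -5/4; -319/256; -637/512; -2547/2048; -5093/4096 } R={ -1273/1024; -159/128; -79/64; -39/32; -19/16; -9/8; -1; 0 } -> -10185/8192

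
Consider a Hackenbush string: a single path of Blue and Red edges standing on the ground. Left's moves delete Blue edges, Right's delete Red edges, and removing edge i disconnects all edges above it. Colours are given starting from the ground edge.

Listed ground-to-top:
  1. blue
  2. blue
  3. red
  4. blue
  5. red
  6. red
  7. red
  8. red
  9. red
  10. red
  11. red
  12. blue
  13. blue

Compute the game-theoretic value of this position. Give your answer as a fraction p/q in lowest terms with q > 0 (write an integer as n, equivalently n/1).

3079/2048

edge 1 of 13 (blue): { 0 | none } ⇒ 1
edge 2 of 13 (blue): { 0, 1 | none } ⇒ 2
edge 3 of 13 (red): { 0, 1 | 2 } ⇒ 3/2
edge 4 of 13 (blue): { 0, 1, 3/2 | 2 } ⇒ 7/4
edge 5 of 13 (red): { 0, 1, 3/2 | 7/4, 2 } ⇒ 13/8
edge 6 of 13 (red): { 0, 1, 3/2 | 13/8, 7/4, 2 } ⇒ 25/16
edge 7 of 13 (red): { 0, 1, 3/2 | 25/16, 13/8, 7/4, 2 } ⇒ 49/32
edge 8 of 13 (red): { 0, 1, 3/2 | 49/32, 25/16, 13/8, 7/4, 2 } ⇒ 97/64
edge 9 of 13 (red): { 0, 1, 3/2 | 97/64, 49/32, 25/16, 13/8, 7/4, 2 } ⇒ 193/128
edge 10 of 13 (red): { 0, 1, 3/2 | 193/128, 97/64, 49/32, 25/16, 13/8, 7/4, 2 } ⇒ 385/256
edge 11 of 13 (red): { 0, 1, 3/2 | 385/256, 193/128, 97/64, 49/32, 25/16, 13/8, 7/4, 2 } ⇒ 769/512
edge 12 of 13 (blue): { 0, 1, 3/2, 769/512 | 385/256, 193/128, 97/64, 49/32, 25/16, 13/8, 7/4, 2 } ⇒ 1539/1024
edge 13 of 13 (blue): { 0, 1, 3/2, 769/512, 1539/1024 | 385/256, 193/128, 97/64, 49/32, 25/16, 13/8, 7/4, 2 } ⇒ 3079/2048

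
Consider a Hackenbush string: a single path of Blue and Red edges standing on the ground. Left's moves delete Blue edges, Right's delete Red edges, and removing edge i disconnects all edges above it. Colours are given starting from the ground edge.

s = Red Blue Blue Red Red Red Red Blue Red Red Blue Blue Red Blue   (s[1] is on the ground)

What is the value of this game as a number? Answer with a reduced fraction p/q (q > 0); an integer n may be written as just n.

val_1 [R]  L=[·]  R=[0]  so -1
val_2 [RB]  L=[-1]  R=[0]  so -1/2
val_3 [RBB]  L=[-1, -1/2]  R=[0]  so -1/4
val_4 [RBBR]  L=[-1, -1/2]  R=[-1/4, 0]  so -3/8
val_5 [RBBRR]  L=[-1, -1/2]  R=[-3/8, -1/4, 0]  so -7/16
val_6 [RBBRRR]  L=[-1, -1/2]  R=[-7/16, -3/8, -1/4, 0]  so -15/32
val_7 [RBBRRRR]  L=[-1, -1/2]  R=[-15/32, -7/16, -3/8, -1/4, 0]  so -31/64
val_8 [RBBRRRRB]  L=[-1, -1/2, -31/64]  R=[-15/32, -7/16, -3/8, -1/4, 0]  so -61/128
val_9 [RBBRRRRBR]  L=[-1, -1/2, -31/64]  R=[-61/128, -15/32, -7/16, -3/8, -1/4, 0]  so -123/256
val_10 [RBBRRRRBRR]  L=[-1, -1/2, -31/64]  R=[-123/256, -61/128, -15/32, -7/16, -3/8, -1/4, 0]  so -247/512
val_11 [RBBRRRRBRRB]  L=[-1, -1/2, -31/64, -247/512]  R=[-123/256, -61/128, -15/32, -7/16, -3/8, -1/4, 0]  so -493/1024
val_12 [RBBRRRRBRRBB]  L=[-1, -1/2, -31/64, -247/512, -493/1024]  R=[-123/256, -61/128, -15/32, -7/16, -3/8, -1/4, 0]  so -985/2048
val_13 [RBBRRRRBRRBBR]  L=[-1, -1/2, -31/64, -247/512, -493/1024]  R=[-985/2048, -123/256, -61/128, -15/32, -7/16, -3/8, -1/4, 0]  so -1971/4096
val_14 [RBBRRRRBRRBBRB]  L=[-1, -1/2, -31/64, -247/512, -493/1024, -1971/4096]  R=[-985/2048, -123/256, -61/128, -15/32, -7/16, -3/8, -1/4, 0]  so -3941/8192

-3941/8192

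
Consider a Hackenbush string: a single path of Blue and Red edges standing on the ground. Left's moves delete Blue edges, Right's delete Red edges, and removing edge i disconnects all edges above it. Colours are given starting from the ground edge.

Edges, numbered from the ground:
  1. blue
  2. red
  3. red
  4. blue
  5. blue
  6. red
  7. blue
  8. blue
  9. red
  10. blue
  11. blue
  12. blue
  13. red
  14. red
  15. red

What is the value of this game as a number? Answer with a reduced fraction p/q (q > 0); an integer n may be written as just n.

step 1: add blue to get b; options L={ 0 } R={  } = 1
step 2: add red to get br; options L={ 0 } R={ 1 } = 1/2
step 3: add red to get brr; options L={ 0 } R={ 1/2; 1 } = 1/4
step 4: add blue to get brrb; options L={ 0; 1/4 } R={ 1/2; 1 } = 3/8
step 5: add blue to get brrbb; options L={ 0; 1/4; 3/8 } R={ 1/2; 1 } = 7/16
step 6: add red to get brrbbr; options L={ 0; 1/4; 3/8 } R={ 7/16; 1/2; 1 } = 13/32
step 7: add blue to get brrbbrb; options L={ 0; 1/4; 3/8; 13/32 } R={ 7/16; 1/2; 1 } = 27/64
step 8: add blue to get brrbbrbb; options L={ 0; 1/4; 3/8; 13/32; 27/64 } R={ 7/16; 1/2; 1 } = 55/128
step 9: add red to get brrbbrbbr; options L={ 0; 1/4; 3/8; 13/32; 27/64 } R={ 55/128; 7/16; 1/2; 1 } = 109/256
step 10: add blue to get brrbbrbbrb; options L={ 0; 1/4; 3/8; 13/32; 27/64; 109/256 } R={ 55/128; 7/16; 1/2; 1 } = 219/512
step 11: add blue to get brrbbrbbrbb; options L={ 0; 1/4; 3/8; 13/32; 27/64; 109/256; 219/512 } R={ 55/128; 7/16; 1/2; 1 } = 439/1024
step 12: add blue to get brrbbrbbrbbb; options L={ 0; 1/4; 3/8; 13/32; 27/64; 109/256; 219/512; 439/1024 } R={ 55/128; 7/16; 1/2; 1 } = 879/2048
step 13: add red to get brrbbrbbrbbbr; options L={ 0; 1/4; 3/8; 13/32; 27/64; 109/256; 219/512; 439/1024 } R={ 879/2048; 55/128; 7/16; 1/2; 1 } = 1757/4096
step 14: add red to get brrbbrbbrbbbrr; options L={ 0; 1/4; 3/8; 13/32; 27/64; 109/256; 219/512; 439/1024 } R={ 1757/4096; 879/2048; 55/128; 7/16; 1/2; 1 } = 3513/8192
step 15: add red to get brrbbrbbrbbbrrr; options L={ 0; 1/4; 3/8; 13/32; 27/64; 109/256; 219/512; 439/1024 } R={ 3513/8192; 1757/4096; 879/2048; 55/128; 7/16; 1/2; 1 } = 7025/16384

7025/16384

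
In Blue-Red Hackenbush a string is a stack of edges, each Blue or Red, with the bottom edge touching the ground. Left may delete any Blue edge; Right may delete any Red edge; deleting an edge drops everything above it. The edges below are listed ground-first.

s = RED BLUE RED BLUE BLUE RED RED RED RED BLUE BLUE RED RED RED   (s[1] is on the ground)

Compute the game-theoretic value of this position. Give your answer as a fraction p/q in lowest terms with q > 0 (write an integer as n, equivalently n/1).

Prefix values for RED BLUE RED BLUE BLUE RED RED RED RED BLUE BLUE RED RED RED via {L|R} + simplicity:
1 of 14 · R · max L −∞ · min R 0 = -1
2 of 14 · RB · max L -1 · min R 0 = -1/2
3 of 14 · RBR · max L -1 · min R -1/2 = -3/4
4 of 14 · RBRB · max L -3/4 · min R -1/2 = -5/8
5 of 14 · RBRBB · max L -5/8 · min R -1/2 = -9/16
6 of 14 · RBRBBR · max L -5/8 · min R -9/16 = -19/32
7 of 14 · RBRBBRR · max L -5/8 · min R -19/32 = -39/64
8 of 14 · RBRBBRRR · max L -5/8 · min R -39/64 = -79/128
9 of 14 · RBRBBRRRR · max L -5/8 · min R -79/128 = -159/256
10 of 14 · RBRBBRRRRB · max L -159/256 · min R -79/128 = -317/512
11 of 14 · RBRBBRRRRBB · max L -317/512 · min R -79/128 = -633/1024
12 of 14 · RBRBBRRRRBBR · max L -317/512 · min R -633/1024 = -1267/2048
13 of 14 · RBRBBRRRRBBRR · max L -317/512 · min R -1267/2048 = -2535/4096
14 of 14 · RBRBBRRRRBBRRR · max L -317/512 · min R -2535/4096 = -5071/8192

-5071/8192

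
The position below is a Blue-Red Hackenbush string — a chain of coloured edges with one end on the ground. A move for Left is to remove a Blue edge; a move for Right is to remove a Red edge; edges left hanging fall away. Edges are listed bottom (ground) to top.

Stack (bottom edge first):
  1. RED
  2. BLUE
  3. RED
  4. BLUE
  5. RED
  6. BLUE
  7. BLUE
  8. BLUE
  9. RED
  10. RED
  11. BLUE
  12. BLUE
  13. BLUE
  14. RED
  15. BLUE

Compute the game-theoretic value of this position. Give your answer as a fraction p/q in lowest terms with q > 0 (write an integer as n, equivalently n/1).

-10437/16384

1 of 15 · R · max L −∞ · min R 0 gives -1
2 of 15 · RB · max L -1 · min R 0 gives -1/2
3 of 15 · RBR · max L -1 · min R -1/2 gives -3/4
4 of 15 · RBRB · max L -3/4 · min R -1/2 gives -5/8
5 of 15 · RBRBR · max L -3/4 · min R -5/8 gives -11/16
6 of 15 · RBRBRB · max L -11/16 · min R -5/8 gives -21/32
7 of 15 · RBRBRBB · max L -21/32 · min R -5/8 gives -41/64
8 of 15 · RBRBRBBB · max L -41/64 · min R -5/8 gives -81/128
9 of 15 · RBRBRBBBR · max L -41/64 · min R -81/128 gives -163/256
10 of 15 · RBRBRBBBRR · max L -41/64 · min R -163/256 gives -327/512
11 of 15 · RBRBRBBBRRB · max L -327/512 · min R -163/256 gives -653/1024
12 of 15 · RBRBRBBBRRBB · max L -653/1024 · min R -163/256 gives -1305/2048
13 of 15 · RBRBRBBBRRBBB · max L -1305/2048 · min R -163/256 gives -2609/4096
14 of 15 · RBRBRBBBRRBBBR · max L -1305/2048 · min R -2609/4096 gives -5219/8192
15 of 15 · RBRBRBBBRRBBBRB · max L -5219/8192 · min R -2609/4096 gives -10437/16384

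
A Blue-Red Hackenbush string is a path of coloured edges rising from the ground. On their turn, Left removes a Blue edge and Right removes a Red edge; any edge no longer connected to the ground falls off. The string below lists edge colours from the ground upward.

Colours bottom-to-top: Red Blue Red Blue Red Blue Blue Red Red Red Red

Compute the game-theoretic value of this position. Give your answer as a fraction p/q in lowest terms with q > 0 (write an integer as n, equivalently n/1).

-671/1024

R: Left { none }, Right { 0 } ⇒ simplest -1
RB: Left { -1 }, Right { 0 } ⇒ simplest -1/2
RBR: Left { -1 }, Right { -1/2, 0 } ⇒ simplest -3/4
RBRB: Left { -1, -3/4 }, Right { -1/2, 0 } ⇒ simplest -5/8
RBRBR: Left { -1, -3/4 }, Right { -5/8, -1/2, 0 } ⇒ simplest -11/16
RBRBRB: Left { -1, -3/4, -11/16 }, Right { -5/8, -1/2, 0 } ⇒ simplest -21/32
RBRBRBB: Left { -1, -3/4, -11/16, -21/32 }, Right { -5/8, -1/2, 0 } ⇒ simplest -41/64
RBRBRBBR: Left { -1, -3/4, -11/16, -21/32 }, Right { -41/64, -5/8, -1/2, 0 } ⇒ simplest -83/128
RBRBRBBRR: Left { -1, -3/4, -11/16, -21/32 }, Right { -83/128, -41/64, -5/8, -1/2, 0 } ⇒ simplest -167/256
RBRBRBBRRR: Left { -1, -3/4, -11/16, -21/32 }, Right { -167/256, -83/128, -41/64, -5/8, -1/2, 0 } ⇒ simplest -335/512
RBRBRBBRRRR: Left { -1, -3/4, -11/16, -21/32 }, Right { -335/512, -167/256, -83/128, -41/64, -5/8, -1/2, 0 } ⇒ simplest -671/1024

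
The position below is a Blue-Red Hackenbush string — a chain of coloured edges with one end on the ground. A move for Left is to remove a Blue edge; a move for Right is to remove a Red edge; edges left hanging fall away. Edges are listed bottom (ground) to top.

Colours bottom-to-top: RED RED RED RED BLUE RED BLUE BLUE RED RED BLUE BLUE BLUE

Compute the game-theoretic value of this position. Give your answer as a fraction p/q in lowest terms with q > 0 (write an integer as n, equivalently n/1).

-1841/512

Prefix values for RED RED RED RED BLUE RED BLUE BLUE RED RED BLUE BLUE BLUE via {L|R} + simplicity:
step 1: add RED to get R; options L={ ∅ } R={ 0 } ⇒ -1
step 2: add RED to get RR; options L={ ∅ } R={ -1,0 } ⇒ -2
step 3: add RED to get RRR; options L={ ∅ } R={ -2,-1,0 } ⇒ -3
step 4: add RED to get RRRR; options L={ ∅ } R={ -3,-2,-1,0 } ⇒ -4
step 5: add BLUE to get RRRRB; options L={ -4 } R={ -3,-2,-1,0 } ⇒ -7/2
step 6: add RED to get RRRRBR; options L={ -4 } R={ -7/2,-3,-2,-1,0 } ⇒ -15/4
step 7: add BLUE to get RRRRBRB; options L={ -4,-15/4 } R={ -7/2,-3,-2,-1,0 } ⇒ -29/8
step 8: add BLUE to get RRRRBRBB; options L={ -4,-15/4,-29/8 } R={ -7/2,-3,-2,-1,0 } ⇒ -57/16
step 9: add RED to get RRRRBRBBR; options L={ -4,-15/4,-29/8 } R={ -57/16,-7/2,-3,-2,-1,0 } ⇒ -115/32
step 10: add RED to get RRRRBRBBRR; options L={ -4,-15/4,-29/8 } R={ -115/32,-57/16,-7/2,-3,-2,-1,0 } ⇒ -231/64
step 11: add BLUE to get RRRRBRBBRRB; options L={ -4,-15/4,-29/8,-231/64 } R={ -115/32,-57/16,-7/2,-3,-2,-1,0 } ⇒ -461/128
step 12: add BLUE to get RRRRBRBBRRBB; options L={ -4,-15/4,-29/8,-231/64,-461/128 } R={ -115/32,-57/16,-7/2,-3,-2,-1,0 } ⇒ -921/256
step 13: add BLUE to get RRRRBRBBRRBBB; options L={ -4,-15/4,-29/8,-231/64,-461/128,-921/256 } R={ -115/32,-57/16,-7/2,-3,-2,-1,0 } ⇒ -1841/512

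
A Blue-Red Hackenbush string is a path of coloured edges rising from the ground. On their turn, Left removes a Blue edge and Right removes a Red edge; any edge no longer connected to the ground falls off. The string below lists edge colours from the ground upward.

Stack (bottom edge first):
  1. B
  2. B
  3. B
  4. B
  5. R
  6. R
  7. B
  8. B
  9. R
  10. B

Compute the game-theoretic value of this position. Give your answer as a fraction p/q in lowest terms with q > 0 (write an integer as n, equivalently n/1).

1 of 10 · B · max L 0 · min R +∞ gives 1
2 of 10 · BB · max L 1 · min R +∞ gives 2
3 of 10 · BBB · max L 2 · min R +∞ gives 3
4 of 10 · BBBB · max L 3 · min R +∞ gives 4
5 of 10 · BBBBR · max L 3 · min R 4 gives 7/2
6 of 10 · BBBBRR · max L 3 · min R 7/2 gives 13/4
7 of 10 · BBBBRRB · max L 13/4 · min R 7/2 gives 27/8
8 of 10 · BBBBRRBB · max L 27/8 · min R 7/2 gives 55/16
9 of 10 · BBBBRRBBR · max L 27/8 · min R 55/16 gives 109/32
10 of 10 · BBBBRRBBRB · max L 109/32 · min R 55/16 gives 219/64

219/64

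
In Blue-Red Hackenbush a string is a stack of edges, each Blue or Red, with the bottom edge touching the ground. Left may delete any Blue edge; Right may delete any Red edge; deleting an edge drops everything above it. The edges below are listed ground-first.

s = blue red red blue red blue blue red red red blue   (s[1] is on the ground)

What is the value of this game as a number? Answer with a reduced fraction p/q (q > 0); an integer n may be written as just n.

value_1 [b]  L=[0]  R=[]  -> 1
value_2 [br]  L=[0]  R=[1]  -> 1/2
value_3 [brr]  L=[0]  R=[1/2 1]  -> 1/4
value_4 [brrb]  L=[0 1/4]  R=[1/2 1]  -> 3/8
value_5 [brrbr]  L=[0 1/4]  R=[3/8 1/2 1]  -> 5/16
value_6 [brrbrb]  L=[0 1/4 5/16]  R=[3/8 1/2 1]  -> 11/32
value_7 [brrbrbb]  L=[0 1/4 5/16 11/32]  R=[3/8 1/2 1]  -> 23/64
value_8 [brrbrbbr]  L=[0 1/4 5/16 11/32]  R=[23/64 3/8 1/2 1]  -> 45/128
value_9 [brrbrbbrr]  L=[0 1/4 5/16 11/32]  R=[45/128 23/64 3/8 1/2 1]  -> 89/256
value_10 [brrbrbbrrr]  L=[0 1/4 5/16 11/32]  R=[89/256 45/128 23/64 3/8 1/2 1]  -> 177/512
value_11 [brrbrbbrrrb]  L=[0 1/4 5/16 11/32 177/512]  R=[89/256 45/128 23/64 3/8 1/2 1]  -> 355/1024

355/1024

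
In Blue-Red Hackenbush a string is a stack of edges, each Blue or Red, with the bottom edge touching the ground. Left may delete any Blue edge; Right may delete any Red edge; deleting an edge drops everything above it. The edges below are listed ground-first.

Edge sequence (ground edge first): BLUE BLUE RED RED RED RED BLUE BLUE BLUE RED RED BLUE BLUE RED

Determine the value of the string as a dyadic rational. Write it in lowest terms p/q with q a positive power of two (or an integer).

4557/4096

val_1 [B]  L=[0]  R=[none]  ⇒ 1
val_2 [BB]  L=[0,1]  R=[none]  ⇒ 2
val_3 [BBR]  L=[0,1]  R=[2]  ⇒ 3/2
val_4 [BBRR]  L=[0,1]  R=[3/2,2]  ⇒ 5/4
val_5 [BBRRR]  L=[0,1]  R=[5/4,3/2,2]  ⇒ 9/8
val_6 [BBRRRR]  L=[0,1]  R=[9/8,5/4,3/2,2]  ⇒ 17/16
val_7 [BBRRRRB]  L=[0,1,17/16]  R=[9/8,5/4,3/2,2]  ⇒ 35/32
val_8 [BBRRRRBB]  L=[0,1,17/16,35/32]  R=[9/8,5/4,3/2,2]  ⇒ 71/64
val_9 [BBRRRRBBB]  L=[0,1,17/16,35/32,71/64]  R=[9/8,5/4,3/2,2]  ⇒ 143/128
val_10 [BBRRRRBBBR]  L=[0,1,17/16,35/32,71/64]  R=[143/128,9/8,5/4,3/2,2]  ⇒ 285/256
val_11 [BBRRRRBBBRR]  L=[0,1,17/16,35/32,71/64]  R=[285/256,143/128,9/8,5/4,3/2,2]  ⇒ 569/512
val_12 [BBRRRRBBBRRB]  L=[0,1,17/16,35/32,71/64,569/512]  R=[285/256,143/128,9/8,5/4,3/2,2]  ⇒ 1139/1024
val_13 [BBRRRRBBBRRBB]  L=[0,1,17/16,35/32,71/64,569/512,1139/1024]  R=[285/256,143/128,9/8,5/4,3/2,2]  ⇒ 2279/2048
val_14 [BBRRRRBBBRRBBR]  L=[0,1,17/16,35/32,71/64,569/512,1139/1024]  R=[2279/2048,285/256,143/128,9/8,5/4,3/2,2]  ⇒ 4557/4096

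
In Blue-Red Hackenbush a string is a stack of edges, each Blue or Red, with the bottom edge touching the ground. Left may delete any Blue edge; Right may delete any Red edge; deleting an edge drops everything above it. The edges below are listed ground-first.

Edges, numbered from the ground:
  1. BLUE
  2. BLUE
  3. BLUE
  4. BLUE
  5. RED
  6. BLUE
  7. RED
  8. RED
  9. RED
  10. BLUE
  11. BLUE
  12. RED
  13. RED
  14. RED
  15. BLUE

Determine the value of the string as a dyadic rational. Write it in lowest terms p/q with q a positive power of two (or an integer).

1 of 15 · B · max L 0 · min R +∞ = 1
2 of 15 · BB · max L 1 · min R +∞ = 2
3 of 15 · BBB · max L 2 · min R +∞ = 3
4 of 15 · BBBB · max L 3 · min R +∞ = 4
5 of 15 · BBBBR · max L 3 · min R 4 = 7/2
6 of 15 · BBBBRB · max L 7/2 · min R 4 = 15/4
7 of 15 · BBBBRBR · max L 7/2 · min R 15/4 = 29/8
8 of 15 · BBBBRBRR · max L 7/2 · min R 29/8 = 57/16
9 of 15 · BBBBRBRRR · max L 7/2 · min R 57/16 = 113/32
10 of 15 · BBBBRBRRRB · max L 113/32 · min R 57/16 = 227/64
11 of 15 · BBBBRBRRRBB · max L 227/64 · min R 57/16 = 455/128
12 of 15 · BBBBRBRRRBBR · max L 227/64 · min R 455/128 = 909/256
13 of 15 · BBBBRBRRRBBRR · max L 227/64 · min R 909/256 = 1817/512
14 of 15 · BBBBRBRRRBBRRR · max L 227/64 · min R 1817/512 = 3633/1024
15 of 15 · BBBBRBRRRBBRRRB · max L 3633/1024 · min R 1817/512 = 7267/2048

7267/2048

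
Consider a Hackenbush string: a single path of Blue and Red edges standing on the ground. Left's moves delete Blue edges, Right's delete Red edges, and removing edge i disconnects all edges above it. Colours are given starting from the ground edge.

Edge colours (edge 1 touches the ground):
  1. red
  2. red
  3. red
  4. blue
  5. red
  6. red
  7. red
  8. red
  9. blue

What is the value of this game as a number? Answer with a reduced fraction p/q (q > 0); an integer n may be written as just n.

v_1 [r]  L=[]  R=[0]  -> -1
v_2 [rr]  L=[]  R=[-1,0]  -> -2
v_3 [rrr]  L=[]  R=[-2,-1,0]  -> -3
v_4 [rrrb]  L=[-3]  R=[-2,-1,0]  -> -5/2
v_5 [rrrbr]  L=[-3]  R=[-5/2,-2,-1,0]  -> -11/4
v_6 [rrrbrr]  L=[-3]  R=[-11/4,-5/2,-2,-1,0]  -> -23/8
v_7 [rrrbrrr]  L=[-3]  R=[-23/8,-11/4,-5/2,-2,-1,0]  -> -47/16
v_8 [rrrbrrrr]  L=[-3]  R=[-47/16,-23/8,-11/4,-5/2,-2,-1,0]  -> -95/32
v_9 [rrrbrrrrb]  L=[-3,-95/32]  R=[-47/16,-23/8,-11/4,-5/2,-2,-1,0]  -> -189/64

-189/64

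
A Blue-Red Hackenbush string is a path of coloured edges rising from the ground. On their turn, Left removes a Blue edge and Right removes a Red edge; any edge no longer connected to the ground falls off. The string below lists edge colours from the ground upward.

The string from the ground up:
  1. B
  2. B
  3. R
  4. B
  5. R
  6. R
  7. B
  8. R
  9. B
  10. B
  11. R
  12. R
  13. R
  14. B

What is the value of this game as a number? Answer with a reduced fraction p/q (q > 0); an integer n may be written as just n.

6499/4096

step 1: add B to get B; options L={ 0 } R={  } = 1
step 2: add B to get BB; options L={ 0,1 } R={  } = 2
step 3: add R to get BBR; options L={ 0,1 } R={ 2 } = 3/2
step 4: add B to get BBRB; options L={ 0,1,3/2 } R={ 2 } = 7/4
step 5: add R to get BBRBR; options L={ 0,1,3/2 } R={ 7/4,2 } = 13/8
step 6: add R to get BBRBRR; options L={ 0,1,3/2 } R={ 13/8,7/4,2 } = 25/16
step 7: add B to get BBRBRRB; options L={ 0,1,3/2,25/16 } R={ 13/8,7/4,2 } = 51/32
step 8: add R to get BBRBRRBR; options L={ 0,1,3/2,25/16 } R={ 51/32,13/8,7/4,2 } = 101/64
step 9: add B to get BBRBRRBRB; options L={ 0,1,3/2,25/16,101/64 } R={ 51/32,13/8,7/4,2 } = 203/128
step 10: add B to get BBRBRRBRBB; options L={ 0,1,3/2,25/16,101/64,203/128 } R={ 51/32,13/8,7/4,2 } = 407/256
step 11: add R to get BBRBRRBRBBR; options L={ 0,1,3/2,25/16,101/64,203/128 } R={ 407/256,51/32,13/8,7/4,2 } = 813/512
step 12: add R to get BBRBRRBRBBRR; options L={ 0,1,3/2,25/16,101/64,203/128 } R={ 813/512,407/256,51/32,13/8,7/4,2 } = 1625/1024
step 13: add R to get BBRBRRBRBBRRR; options L={ 0,1,3/2,25/16,101/64,203/128 } R={ 1625/1024,813/512,407/256,51/32,13/8,7/4,2 } = 3249/2048
step 14: add B to get BBRBRRBRBBRRRB; options L={ 0,1,3/2,25/16,101/64,203/128,3249/2048 } R={ 1625/1024,813/512,407/256,51/32,13/8,7/4,2 } = 6499/4096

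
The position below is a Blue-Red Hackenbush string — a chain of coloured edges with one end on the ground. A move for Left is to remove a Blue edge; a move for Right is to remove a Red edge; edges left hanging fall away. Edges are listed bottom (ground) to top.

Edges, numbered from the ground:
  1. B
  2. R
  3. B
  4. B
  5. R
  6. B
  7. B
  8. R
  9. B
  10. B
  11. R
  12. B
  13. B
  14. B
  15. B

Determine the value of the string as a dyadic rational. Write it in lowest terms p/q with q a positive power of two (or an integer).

step 1: add B to get B; options L={ 0 } R={ ∅ } ⇒ 1
step 2: add R to get BR; options L={ 0 } R={ 1 } ⇒ 1/2
step 3: add B to get BRB; options L={ 0, 1/2 } R={ 1 } ⇒ 3/4
step 4: add B to get BRBB; options L={ 0, 1/2, 3/4 } R={ 1 } ⇒ 7/8
step 5: add R to get BRBBR; options L={ 0, 1/2, 3/4 } R={ 7/8, 1 } ⇒ 13/16
step 6: add B to get BRBBRB; options L={ 0, 1/2, 3/4, 13/16 } R={ 7/8, 1 } ⇒ 27/32
step 7: add B to get BRBBRBB; options L={ 0, 1/2, 3/4, 13/16, 27/32 } R={ 7/8, 1 } ⇒ 55/64
step 8: add R to get BRBBRBBR; options L={ 0, 1/2, 3/4, 13/16, 27/32 } R={ 55/64, 7/8, 1 } ⇒ 109/128
step 9: add B to get BRBBRBBRB; options L={ 0, 1/2, 3/4, 13/16, 27/32, 109/128 } R={ 55/64, 7/8, 1 } ⇒ 219/256
step 10: add B to get BRBBRBBRBB; options L={ 0, 1/2, 3/4, 13/16, 27/32, 109/128, 219/256 } R={ 55/64, 7/8, 1 } ⇒ 439/512
step 11: add R to get BRBBRBBRBBR; options L={ 0, 1/2, 3/4, 13/16, 27/32, 109/128, 219/256 } R={ 439/512, 55/64, 7/8, 1 } ⇒ 877/1024
step 12: add B to get BRBBRBBRBBRB; options L={ 0, 1/2, 3/4, 13/16, 27/32, 109/128, 219/256, 877/1024 } R={ 439/512, 55/64, 7/8, 1 } ⇒ 1755/2048
step 13: add B to get BRBBRBBRBBRBB; options L={ 0, 1/2, 3/4, 13/16, 27/32, 109/128, 219/256, 877/1024, 1755/2048 } R={ 439/512, 55/64, 7/8, 1 } ⇒ 3511/4096
step 14: add B to get BRBBRBBRBBRBBB; options L={ 0, 1/2, 3/4, 13/16, 27/32, 109/128, 219/256, 877/1024, 1755/2048, 3511/4096 } R={ 439/512, 55/64, 7/8, 1 } ⇒ 7023/8192
step 15: add B to get BRBBRBBRBBRBBBB; options L={ 0, 1/2, 3/4, 13/16, 27/32, 109/128, 219/256, 877/1024, 1755/2048, 3511/4096, 7023/8192 } R={ 439/512, 55/64, 7/8, 1 } ⇒ 14047/16384

14047/16384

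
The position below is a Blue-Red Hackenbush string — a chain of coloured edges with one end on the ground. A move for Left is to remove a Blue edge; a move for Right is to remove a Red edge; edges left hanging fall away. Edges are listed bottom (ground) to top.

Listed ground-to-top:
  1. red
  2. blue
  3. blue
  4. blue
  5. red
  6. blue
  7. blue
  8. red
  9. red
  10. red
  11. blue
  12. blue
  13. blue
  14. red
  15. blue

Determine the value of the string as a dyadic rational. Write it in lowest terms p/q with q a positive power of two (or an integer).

-2501/16384

Prefix values for red blue blue blue red blue blue red red red blue blue blue red blue via {L|R} + simplicity:
step 1: add red to get r; options L={ — } R={ 0 } = -1
step 2: add blue to get rb; options L={ -1 } R={ 0 } = -1/2
step 3: add blue to get rbb; options L={ -1,-1/2 } R={ 0 } = -1/4
step 4: add blue to get rbbb; options L={ -1,-1/2,-1/4 } R={ 0 } = -1/8
step 5: add red to get rbbbr; options L={ -1,-1/2,-1/4 } R={ -1/8,0 } = -3/16
step 6: add blue to get rbbbrb; options L={ -1,-1/2,-1/4,-3/16 } R={ -1/8,0 } = -5/32
step 7: add blue to get rbbbrbb; options L={ -1,-1/2,-1/4,-3/16,-5/32 } R={ -1/8,0 } = -9/64
step 8: add red to get rbbbrbbr; options L={ -1,-1/2,-1/4,-3/16,-5/32 } R={ -9/64,-1/8,0 } = -19/128
step 9: add red to get rbbbrbbrr; options L={ -1,-1/2,-1/4,-3/16,-5/32 } R={ -19/128,-9/64,-1/8,0 } = -39/256
step 10: add red to get rbbbrbbrrr; options L={ -1,-1/2,-1/4,-3/16,-5/32 } R={ -39/256,-19/128,-9/64,-1/8,0 } = -79/512
step 11: add blue to get rbbbrbbrrrb; options L={ -1,-1/2,-1/4,-3/16,-5/32,-79/512 } R={ -39/256,-19/128,-9/64,-1/8,0 } = -157/1024
step 12: add blue to get rbbbrbbrrrbb; options L={ -1,-1/2,-1/4,-3/16,-5/32,-79/512,-157/1024 } R={ -39/256,-19/128,-9/64,-1/8,0 } = -313/2048
step 13: add blue to get rbbbrbbrrrbbb; options L={ -1,-1/2,-1/4,-3/16,-5/32,-79/512,-157/1024,-313/2048 } R={ -39/256,-19/128,-9/64,-1/8,0 } = -625/4096
step 14: add red to get rbbbrbbrrrbbbr; options L={ -1,-1/2,-1/4,-3/16,-5/32,-79/512,-157/1024,-313/2048 } R={ -625/4096,-39/256,-19/128,-9/64,-1/8,0 } = -1251/8192
step 15: add blue to get rbbbrbbrrrbbbrb; options L={ -1,-1/2,-1/4,-3/16,-5/32,-79/512,-157/1024,-313/2048,-1251/8192 } R={ -625/4096,-39/256,-19/128,-9/64,-1/8,0 } = -2501/16384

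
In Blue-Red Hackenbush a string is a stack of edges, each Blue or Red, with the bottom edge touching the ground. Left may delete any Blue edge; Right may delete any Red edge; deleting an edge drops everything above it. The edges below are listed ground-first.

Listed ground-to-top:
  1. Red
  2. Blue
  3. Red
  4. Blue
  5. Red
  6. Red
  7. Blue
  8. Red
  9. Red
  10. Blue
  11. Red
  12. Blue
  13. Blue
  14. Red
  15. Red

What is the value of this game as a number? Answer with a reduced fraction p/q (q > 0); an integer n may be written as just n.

-11687/16384

g(R) = { — | 0 } = -1
g(RB) = { -1 | 0 } = -1/2
g(RBR) = { -1 | -1/2,0 } = -3/4
g(RBRB) = { -1,-3/4 | -1/2,0 } = -5/8
g(RBRBR) = { -1,-3/4 | -5/8,-1/2,0 } = -11/16
g(RBRBRR) = { -1,-3/4 | -11/16,-5/8,-1/2,0 } = -23/32
g(RBRBRRB) = { -1,-3/4,-23/32 | -11/16,-5/8,-1/2,0 } = -45/64
g(RBRBRRBR) = { -1,-3/4,-23/32 | -45/64,-11/16,-5/8,-1/2,0 } = -91/128
g(RBRBRRBRR) = { -1,-3/4,-23/32 | -91/128,-45/64,-11/16,-5/8,-1/2,0 } = -183/256
g(RBRBRRBRRB) = { -1,-3/4,-23/32,-183/256 | -91/128,-45/64,-11/16,-5/8,-1/2,0 } = -365/512
g(RBRBRRBRRBR) = { -1,-3/4,-23/32,-183/256 | -365/512,-91/128,-45/64,-11/16,-5/8,-1/2,0 } = -731/1024
g(RBRBRRBRRBRB) = { -1,-3/4,-23/32,-183/256,-731/1024 | -365/512,-91/128,-45/64,-11/16,-5/8,-1/2,0 } = -1461/2048
g(RBRBRRBRRBRBB) = { -1,-3/4,-23/32,-183/256,-731/1024,-1461/2048 | -365/512,-91/128,-45/64,-11/16,-5/8,-1/2,0 } = -2921/4096
g(RBRBRRBRRBRBBR) = { -1,-3/4,-23/32,-183/256,-731/1024,-1461/2048 | -2921/4096,-365/512,-91/128,-45/64,-11/16,-5/8,-1/2,0 } = -5843/8192
g(RBRBRRBRRBRBBRR) = { -1,-3/4,-23/32,-183/256,-731/1024,-1461/2048 | -5843/8192,-2921/4096,-365/512,-91/128,-45/64,-11/16,-5/8,-1/2,0 } = -11687/16384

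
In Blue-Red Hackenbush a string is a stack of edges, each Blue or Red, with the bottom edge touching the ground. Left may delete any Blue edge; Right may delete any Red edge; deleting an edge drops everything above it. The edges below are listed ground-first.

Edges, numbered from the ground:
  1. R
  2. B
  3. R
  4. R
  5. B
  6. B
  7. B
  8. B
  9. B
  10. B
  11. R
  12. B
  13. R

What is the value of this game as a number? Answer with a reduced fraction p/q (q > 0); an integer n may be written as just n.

-3083/4096

Recurse on prefixes of the 13-edge string R B R R B B B B B B R B R:
R: Left {  }, Right { 0 } -> simplest -1
RB: Left { -1 }, Right { 0 } -> simplest -1/2
RBR: Left { -1 }, Right { -1/2, 0 } -> simplest -3/4
RBRR: Left { -1 }, Right { -3/4, -1/2, 0 } -> simplest -7/8
RBRRB: Left { -1, -7/8 }, Right { -3/4, -1/2, 0 } -> simplest -13/16
RBRRBB: Left { -1, -7/8, -13/16 }, Right { -3/4, -1/2, 0 } -> simplest -25/32
RBRRBBB: Left { -1, -7/8, -13/16, -25/32 }, Right { -3/4, -1/2, 0 } -> simplest -49/64
RBRRBBBB: Left { -1, -7/8, -13/16, -25/32, -49/64 }, Right { -3/4, -1/2, 0 } -> simplest -97/128
RBRRBBBBB: Left { -1, -7/8, -13/16, -25/32, -49/64, -97/128 }, Right { -3/4, -1/2, 0 } -> simplest -193/256
RBRRBBBBBB: Left { -1, -7/8, -13/16, -25/32, -49/64, -97/128, -193/256 }, Right { -3/4, -1/2, 0 } -> simplest -385/512
RBRRBBBBBBR: Left { -1, -7/8, -13/16, -25/32, -49/64, -97/128, -193/256 }, Right { -385/512, -3/4, -1/2, 0 } -> simplest -771/1024
RBRRBBBBBBRB: Left { -1, -7/8, -13/16, -25/32, -49/64, -97/128, -193/256, -771/1024 }, Right { -385/512, -3/4, -1/2, 0 } -> simplest -1541/2048
RBRRBBBBBBRBR: Left { -1, -7/8, -13/16, -25/32, -49/64, -97/128, -193/256, -771/1024 }, Right { -1541/2048, -385/512, -3/4, -1/2, 0 } -> simplest -3083/4096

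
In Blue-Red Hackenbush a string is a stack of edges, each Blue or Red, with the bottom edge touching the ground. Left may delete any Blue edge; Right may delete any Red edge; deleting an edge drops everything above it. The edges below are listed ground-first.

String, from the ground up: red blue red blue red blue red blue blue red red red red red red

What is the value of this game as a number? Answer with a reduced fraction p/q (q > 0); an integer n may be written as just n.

Recurse on prefixes of the 15-edge string red blue red blue red blue red blue blue red red red red red red:
v_1 [r]  L=[none]  R=[0]  gives -1
v_2 [rb]  L=[-1]  R=[0]  gives -1/2
v_3 [rbr]  L=[-1]  R=[-1/2, 0]  gives -3/4
v_4 [rbrb]  L=[-1, -3/4]  R=[-1/2, 0]  gives -5/8
v_5 [rbrbr]  L=[-1, -3/4]  R=[-5/8, -1/2, 0]  gives -11/16
v_6 [rbrbrb]  L=[-1, -3/4, -11/16]  R=[-5/8, -1/2, 0]  gives -21/32
v_7 [rbrbrbr]  L=[-1, -3/4, -11/16]  R=[-21/32, -5/8, -1/2, 0]  gives -43/64
v_8 [rbrbrbrb]  L=[-1, -3/4, -11/16, -43/64]  R=[-21/32, -5/8, -1/2, 0]  gives -85/128
v_9 [rbrbrbrbb]  L=[-1, -3/4, -11/16, -43/64, -85/128]  R=[-21/32, -5/8, -1/2, 0]  gives -169/256
v_10 [rbrbrbrbbr]  L=[-1, -3/4, -11/16, -43/64, -85/128]  R=[-169/256, -21/32, -5/8, -1/2, 0]  gives -339/512
v_11 [rbrbrbrbbrr]  L=[-1, -3/4, -11/16, -43/64, -85/128]  R=[-339/512, -169/256, -21/32, -5/8, -1/2, 0]  gives -679/1024
v_12 [rbrbrbrbbrrr]  L=[-1, -3/4, -11/16, -43/64, -85/128]  R=[-679/1024, -339/512, -169/256, -21/32, -5/8, -1/2, 0]  gives -1359/2048
v_13 [rbrbrbrbbrrrr]  L=[-1, -3/4, -11/16, -43/64, -85/128]  R=[-1359/2048, -679/1024, -339/512, -169/256, -21/32, -5/8, -1/2, 0]  gives -2719/4096
v_14 [rbrbrbrbbrrrrr]  L=[-1, -3/4, -11/16, -43/64, -85/128]  R=[-2719/4096, -1359/2048, -679/1024, -339/512, -169/256, -21/32, -5/8, -1/2, 0]  gives -5439/8192
v_15 [rbrbrbrbbrrrrrr]  L=[-1, -3/4, -11/16, -43/64, -85/128]  R=[-5439/8192, -2719/4096, -1359/2048, -679/1024, -339/512, -169/256, -21/32, -5/8, -1/2, 0]  gives -10879/16384

-10879/16384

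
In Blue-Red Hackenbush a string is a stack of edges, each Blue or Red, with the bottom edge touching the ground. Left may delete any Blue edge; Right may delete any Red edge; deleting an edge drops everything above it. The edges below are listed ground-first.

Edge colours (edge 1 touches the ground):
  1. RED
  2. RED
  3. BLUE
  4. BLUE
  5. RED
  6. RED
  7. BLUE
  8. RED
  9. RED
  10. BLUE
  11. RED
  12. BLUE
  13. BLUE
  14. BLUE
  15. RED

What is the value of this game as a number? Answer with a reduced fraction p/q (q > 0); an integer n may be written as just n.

g_1 [R]  L=[none]  R=[0]  = -1
g_2 [RR]  L=[none]  R=[-1, 0]  = -2
g_3 [RRB]  L=[-2]  R=[-1, 0]  = -3/2
g_4 [RRBB]  L=[-2, -3/2]  R=[-1, 0]  = -5/4
g_5 [RRBBR]  L=[-2, -3/2]  R=[-5/4, -1, 0]  = -11/8
g_6 [RRBBRR]  L=[-2, -3/2]  R=[-11/8, -5/4, -1, 0]  = -23/16
g_7 [RRBBRRB]  L=[-2, -3/2, -23/16]  R=[-11/8, -5/4, -1, 0]  = -45/32
g_8 [RRBBRRBR]  L=[-2, -3/2, -23/16]  R=[-45/32, -11/8, -5/4, -1, 0]  = -91/64
g_9 [RRBBRRBRR]  L=[-2, -3/2, -23/16]  R=[-91/64, -45/32, -11/8, -5/4, -1, 0]  = -183/128
g_10 [RRBBRRBRRB]  L=[-2, -3/2, -23/16, -183/128]  R=[-91/64, -45/32, -11/8, -5/4, -1, 0]  = -365/256
g_11 [RRBBRRBRRBR]  L=[-2, -3/2, -23/16, -183/128]  R=[-365/256, -91/64, -45/32, -11/8, -5/4, -1, 0]  = -731/512
g_12 [RRBBRRBRRBRB]  L=[-2, -3/2, -23/16, -183/128, -731/512]  R=[-365/256, -91/64, -45/32, -11/8, -5/4, -1, 0]  = -1461/1024
g_13 [RRBBRRBRRBRBB]  L=[-2, -3/2, -23/16, -183/128, -731/512, -1461/1024]  R=[-365/256, -91/64, -45/32, -11/8, -5/4, -1, 0]  = -2921/2048
g_14 [RRBBRRBRRBRBBB]  L=[-2, -3/2, -23/16, -183/128, -731/512, -1461/1024, -2921/2048]  R=[-365/256, -91/64, -45/32, -11/8, -5/4, -1, 0]  = -5841/4096
g_15 [RRBBRRBRRBRBBBR]  L=[-2, -3/2, -23/16, -183/128, -731/512, -1461/1024, -2921/2048]  R=[-5841/4096, -365/256, -91/64, -45/32, -11/8, -5/4, -1, 0]  = -11683/8192

-11683/8192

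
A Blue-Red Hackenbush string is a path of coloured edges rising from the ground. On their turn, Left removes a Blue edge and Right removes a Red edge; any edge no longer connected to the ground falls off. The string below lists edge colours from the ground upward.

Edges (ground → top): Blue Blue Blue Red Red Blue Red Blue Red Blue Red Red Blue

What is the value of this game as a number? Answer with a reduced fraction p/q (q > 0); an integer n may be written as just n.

2387/1024

edge 1 of 13 (Blue): { 0 | · } so 1
edge 2 of 13 (Blue): { 0,1 | · } so 2
edge 3 of 13 (Blue): { 0,1,2 | · } so 3
edge 4 of 13 (Red): { 0,1,2 | 3 } so 5/2
edge 5 of 13 (Red): { 0,1,2 | 5/2,3 } so 9/4
edge 6 of 13 (Blue): { 0,1,2,9/4 | 5/2,3 } so 19/8
edge 7 of 13 (Red): { 0,1,2,9/4 | 19/8,5/2,3 } so 37/16
edge 8 of 13 (Blue): { 0,1,2,9/4,37/16 | 19/8,5/2,3 } so 75/32
edge 9 of 13 (Red): { 0,1,2,9/4,37/16 | 75/32,19/8,5/2,3 } so 149/64
edge 10 of 13 (Blue): { 0,1,2,9/4,37/16,149/64 | 75/32,19/8,5/2,3 } so 299/128
edge 11 of 13 (Red): { 0,1,2,9/4,37/16,149/64 | 299/128,75/32,19/8,5/2,3 } so 597/256
edge 12 of 13 (Red): { 0,1,2,9/4,37/16,149/64 | 597/256,299/128,75/32,19/8,5/2,3 } so 1193/512
edge 13 of 13 (Blue): { 0,1,2,9/4,37/16,149/64,1193/512 | 597/256,299/128,75/32,19/8,5/2,3 } so 2387/1024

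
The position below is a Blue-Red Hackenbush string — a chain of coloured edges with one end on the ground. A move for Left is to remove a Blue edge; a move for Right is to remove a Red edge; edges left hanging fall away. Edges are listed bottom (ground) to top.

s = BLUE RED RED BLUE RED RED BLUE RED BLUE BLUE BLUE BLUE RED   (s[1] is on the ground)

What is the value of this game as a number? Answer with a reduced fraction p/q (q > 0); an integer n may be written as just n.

Build G(s[:k]) for k = 1..13, string s = BLUE RED RED BLUE RED RED BLUE RED BLUE BLUE BLUE BLUE RED.
G(B) = { 0 | (no moves) } — 1
G(BR) = { 0 | 1 } — 1/2
G(BRR) = { 0 | 1/2; 1 } — 1/4
G(BRRB) = { 0; 1/4 | 1/2; 1 } — 3/8
G(BRRBR) = { 0; 1/4 | 3/8; 1/2; 1 } — 5/16
G(BRRBRR) = { 0; 1/4 | 5/16; 3/8; 1/2; 1 } — 9/32
G(BRRBRRB) = { 0; 1/4; 9/32 | 5/16; 3/8; 1/2; 1 } — 19/64
G(BRRBRRBR) = { 0; 1/4; 9/32 | 19/64; 5/16; 3/8; 1/2; 1 } — 37/128
G(BRRBRRBRB) = { 0; 1/4; 9/32; 37/128 | 19/64; 5/16; 3/8; 1/2; 1 } — 75/256
G(BRRBRRBRBB) = { 0; 1/4; 9/32; 37/128; 75/256 | 19/64; 5/16; 3/8; 1/2; 1 } — 151/512
G(BRRBRRBRBBB) = { 0; 1/4; 9/32; 37/128; 75/256; 151/512 | 19/64; 5/16; 3/8; 1/2; 1 } — 303/1024
G(BRRBRRBRBBBB) = { 0; 1/4; 9/32; 37/128; 75/256; 151/512; 303/1024 | 19/64; 5/16; 3/8; 1/2; 1 } — 607/2048
G(BRRBRRBRBBBBR) = { 0; 1/4; 9/32; 37/128; 75/256; 151/512; 303/1024 | 607/2048; 19/64; 5/16; 3/8; 1/2; 1 } — 1213/4096

1213/4096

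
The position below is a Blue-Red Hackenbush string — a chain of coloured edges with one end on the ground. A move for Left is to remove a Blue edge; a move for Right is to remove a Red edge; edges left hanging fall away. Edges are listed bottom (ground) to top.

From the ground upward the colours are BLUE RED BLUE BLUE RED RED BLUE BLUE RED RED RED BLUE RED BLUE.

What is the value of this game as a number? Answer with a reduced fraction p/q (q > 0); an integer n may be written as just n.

6539/8192

val(B) = { 0 | · } ⇒ 1
val(BR) = { 0 | 1 } ⇒ 1/2
val(BRB) = { 0,1/2 | 1 } ⇒ 3/4
val(BRBB) = { 0,1/2,3/4 | 1 } ⇒ 7/8
val(BRBBR) = { 0,1/2,3/4 | 7/8,1 } ⇒ 13/16
val(BRBBRR) = { 0,1/2,3/4 | 13/16,7/8,1 } ⇒ 25/32
val(BRBBRRB) = { 0,1/2,3/4,25/32 | 13/16,7/8,1 } ⇒ 51/64
val(BRBBRRBB) = { 0,1/2,3/4,25/32,51/64 | 13/16,7/8,1 } ⇒ 103/128
val(BRBBRRBBR) = { 0,1/2,3/4,25/32,51/64 | 103/128,13/16,7/8,1 } ⇒ 205/256
val(BRBBRRBBRR) = { 0,1/2,3/4,25/32,51/64 | 205/256,103/128,13/16,7/8,1 } ⇒ 409/512
val(BRBBRRBBRRR) = { 0,1/2,3/4,25/32,51/64 | 409/512,205/256,103/128,13/16,7/8,1 } ⇒ 817/1024
val(BRBBRRBBRRRB) = { 0,1/2,3/4,25/32,51/64,817/1024 | 409/512,205/256,103/128,13/16,7/8,1 } ⇒ 1635/2048
val(BRBBRRBBRRRBR) = { 0,1/2,3/4,25/32,51/64,817/1024 | 1635/2048,409/512,205/256,103/128,13/16,7/8,1 } ⇒ 3269/4096
val(BRBBRRBBRRRBRB) = { 0,1/2,3/4,25/32,51/64,817/1024,3269/4096 | 1635/2048,409/512,205/256,103/128,13/16,7/8,1 } ⇒ 6539/8192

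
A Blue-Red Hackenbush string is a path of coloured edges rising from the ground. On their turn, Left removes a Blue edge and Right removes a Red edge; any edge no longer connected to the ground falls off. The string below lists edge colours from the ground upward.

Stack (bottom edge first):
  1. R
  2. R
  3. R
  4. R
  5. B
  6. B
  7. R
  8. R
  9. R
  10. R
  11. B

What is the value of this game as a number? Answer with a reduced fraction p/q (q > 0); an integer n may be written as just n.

-445/128

Build G(s[:k]) for k = 1..11, string s = R R R R B B R R R R B.
R: Left { (no moves) }, Right { 0 } = simplest -1
RR: Left { (no moves) }, Right { -1 0 } = simplest -2
RRR: Left { (no moves) }, Right { -2 -1 0 } = simplest -3
RRRR: Left { (no moves) }, Right { -3 -2 -1 0 } = simplest -4
RRRRB: Left { -4 }, Right { -3 -2 -1 0 } = simplest -7/2
RRRRBB: Left { -4 -7/2 }, Right { -3 -2 -1 0 } = simplest -13/4
RRRRBBR: Left { -4 -7/2 }, Right { -13/4 -3 -2 -1 0 } = simplest -27/8
RRRRBBRR: Left { -4 -7/2 }, Right { -27/8 -13/4 -3 -2 -1 0 } = simplest -55/16
RRRRBBRRR: Left { -4 -7/2 }, Right { -55/16 -27/8 -13/4 -3 -2 -1 0 } = simplest -111/32
RRRRBBRRRR: Left { -4 -7/2 }, Right { -111/32 -55/16 -27/8 -13/4 -3 -2 -1 0 } = simplest -223/64
RRRRBBRRRRB: Left { -4 -7/2 -223/64 }, Right { -111/32 -55/16 -27/8 -13/4 -3 -2 -1 0 } = simplest -445/128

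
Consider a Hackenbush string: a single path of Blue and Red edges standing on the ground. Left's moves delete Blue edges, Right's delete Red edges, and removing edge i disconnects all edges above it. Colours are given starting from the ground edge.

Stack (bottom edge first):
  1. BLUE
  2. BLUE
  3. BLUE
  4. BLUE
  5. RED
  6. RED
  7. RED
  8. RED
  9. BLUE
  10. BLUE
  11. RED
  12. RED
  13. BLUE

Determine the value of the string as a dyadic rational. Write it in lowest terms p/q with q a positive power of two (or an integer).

1587/512

Prefix values for BLUE BLUE BLUE BLUE RED RED RED RED BLUE BLUE RED RED BLUE via {L|R} + simplicity:
val(B) = { 0 | · } => 1
val(BB) = { 0; 1 | · } => 2
val(BBB) = { 0; 1; 2 | · } => 3
val(BBBB) = { 0; 1; 2; 3 | · } => 4
val(BBBBR) = { 0; 1; 2; 3 | 4 } => 7/2
val(BBBBRR) = { 0; 1; 2; 3 | 7/2; 4 } => 13/4
val(BBBBRRR) = { 0; 1; 2; 3 | 13/4; 7/2; 4 } => 25/8
val(BBBBRRRR) = { 0; 1; 2; 3 | 25/8; 13/4; 7/2; 4 } => 49/16
val(BBBBRRRRB) = { 0; 1; 2; 3; 49/16 | 25/8; 13/4; 7/2; 4 } => 99/32
val(BBBBRRRRBB) = { 0; 1; 2; 3; 49/16; 99/32 | 25/8; 13/4; 7/2; 4 } => 199/64
val(BBBBRRRRBBR) = { 0; 1; 2; 3; 49/16; 99/32 | 199/64; 25/8; 13/4; 7/2; 4 } => 397/128
val(BBBBRRRRBBRR) = { 0; 1; 2; 3; 49/16; 99/32 | 397/128; 199/64; 25/8; 13/4; 7/2; 4 } => 793/256
val(BBBBRRRRBBRRB) = { 0; 1; 2; 3; 49/16; 99/32; 793/256 | 397/128; 199/64; 25/8; 13/4; 7/2; 4 } => 1587/512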